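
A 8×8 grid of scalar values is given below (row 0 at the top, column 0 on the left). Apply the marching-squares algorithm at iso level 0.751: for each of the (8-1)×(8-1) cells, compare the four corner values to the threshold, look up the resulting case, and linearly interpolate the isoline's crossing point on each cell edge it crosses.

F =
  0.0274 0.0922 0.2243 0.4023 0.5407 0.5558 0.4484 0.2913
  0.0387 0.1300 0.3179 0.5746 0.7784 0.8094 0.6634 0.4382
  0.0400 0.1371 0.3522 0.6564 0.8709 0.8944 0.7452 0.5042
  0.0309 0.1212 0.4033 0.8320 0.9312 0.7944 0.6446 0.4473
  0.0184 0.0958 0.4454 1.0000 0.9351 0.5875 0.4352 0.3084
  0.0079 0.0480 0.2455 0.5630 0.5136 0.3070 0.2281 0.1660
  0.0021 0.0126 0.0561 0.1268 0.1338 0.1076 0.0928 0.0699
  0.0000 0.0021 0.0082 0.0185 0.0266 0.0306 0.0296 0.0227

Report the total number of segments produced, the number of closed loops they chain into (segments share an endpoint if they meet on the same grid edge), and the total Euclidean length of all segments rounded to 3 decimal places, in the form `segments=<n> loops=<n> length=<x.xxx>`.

segments=14 loops=1 length=11.009

cell (0,3): code 0100 → (0.885,4.000)–(1.000,3.866)
cell (0,4): code 1100 → (0.770,5.000)–(0.885,4.000)
cell (0,5): code 1000 → (1.000,5.400)–(0.770,5.000)
cell (1,3): code 0110 → (1.000,3.866)–(2.000,3.441)
cell (1,5): code 1001 → (2.000,5.961)–(1.000,5.400)
cell (2,2): code 0100 → (2.539,3.000)–(3.000,2.811)
cell (2,3): code 1110 → (2.000,3.441)–(2.539,3.000)
cell (2,5): code 1001 → (3.000,5.290)–(2.000,5.961)
cell (3,2): code 0110 → (3.000,2.811)–(4.000,2.551)
cell (3,4): code 1011 → (4.000,4.530)–(3.210,5.000)
cell (3,5): code 0001 → (3.210,5.000)–(3.000,5.290)
cell (4,2): code 0010 → (4.000,2.551)–(4.570,3.000)
cell (4,3): code 0011 → (4.570,3.000)–(4.437,4.000)
cell (4,4): code 0001 → (4.437,4.000)–(4.000,4.530)
total: 14 segments, chained into 1 closed loop(s), length Σ = 11.008781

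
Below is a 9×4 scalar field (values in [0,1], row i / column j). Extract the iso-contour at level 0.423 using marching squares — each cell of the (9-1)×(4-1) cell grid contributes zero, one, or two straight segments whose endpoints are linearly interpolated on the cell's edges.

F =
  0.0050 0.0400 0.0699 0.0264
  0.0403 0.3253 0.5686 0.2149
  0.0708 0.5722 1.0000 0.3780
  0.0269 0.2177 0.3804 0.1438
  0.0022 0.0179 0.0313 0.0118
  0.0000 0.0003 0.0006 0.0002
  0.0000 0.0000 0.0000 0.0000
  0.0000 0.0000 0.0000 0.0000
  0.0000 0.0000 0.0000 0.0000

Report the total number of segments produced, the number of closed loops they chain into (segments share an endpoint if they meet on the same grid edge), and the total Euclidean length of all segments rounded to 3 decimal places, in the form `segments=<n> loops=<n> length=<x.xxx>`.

cell (0,1): code 0100 → (0.708,2.000)–(1.000,1.402)
cell (0,2): code 1000 → (1.000,2.412)–(0.708,2.000)
cell (1,0): code 0100 → (1.396,1.000)–(2.000,0.702)
cell (1,1): code 1110 → (1.000,1.402)–(1.396,1.000)
cell (1,2): code 1001 → (2.000,2.928)–(1.000,2.412)
cell (2,0): code 0010 → (2.000,0.702)–(2.421,1.000)
cell (2,1): code 0011 → (2.421,1.000)–(2.931,2.000)
cell (2,2): code 0001 → (2.931,2.000)–(2.000,2.928)
total: 8 segments, chained into 1 closed loop(s), length Σ = 6.485764

segments=8 loops=1 length=6.486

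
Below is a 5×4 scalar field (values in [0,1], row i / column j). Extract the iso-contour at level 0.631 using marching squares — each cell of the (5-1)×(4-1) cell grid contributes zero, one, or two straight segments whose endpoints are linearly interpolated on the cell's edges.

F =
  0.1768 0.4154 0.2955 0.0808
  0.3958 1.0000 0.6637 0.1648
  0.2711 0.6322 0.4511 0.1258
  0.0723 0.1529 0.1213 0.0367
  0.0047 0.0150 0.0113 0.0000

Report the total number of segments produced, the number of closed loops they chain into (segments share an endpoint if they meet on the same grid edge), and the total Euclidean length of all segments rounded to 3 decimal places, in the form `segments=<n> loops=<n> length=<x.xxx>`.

segments=8 loops=1 length=4.780

cell (0,0): code 0100 → (0.369,1.000)–(1.000,0.389)
cell (0,1): code 1100 → (0.911,2.000)–(0.369,1.000)
cell (0,2): code 1000 → (1.000,2.066)–(0.911,2.000)
cell (1,0): code 0110 → (1.000,0.389)–(2.000,0.997)
cell (1,1): code 1011 → (2.000,1.007)–(1.154,2.000)
cell (1,2): code 0001 → (1.154,2.000)–(1.000,2.066)
cell (2,0): code 0010 → (2.000,0.997)–(2.003,1.000)
cell (2,1): code 0001 → (2.003,1.000)–(2.000,1.007)
total: 8 segments, chained into 1 closed loop(s), length Σ = 4.779673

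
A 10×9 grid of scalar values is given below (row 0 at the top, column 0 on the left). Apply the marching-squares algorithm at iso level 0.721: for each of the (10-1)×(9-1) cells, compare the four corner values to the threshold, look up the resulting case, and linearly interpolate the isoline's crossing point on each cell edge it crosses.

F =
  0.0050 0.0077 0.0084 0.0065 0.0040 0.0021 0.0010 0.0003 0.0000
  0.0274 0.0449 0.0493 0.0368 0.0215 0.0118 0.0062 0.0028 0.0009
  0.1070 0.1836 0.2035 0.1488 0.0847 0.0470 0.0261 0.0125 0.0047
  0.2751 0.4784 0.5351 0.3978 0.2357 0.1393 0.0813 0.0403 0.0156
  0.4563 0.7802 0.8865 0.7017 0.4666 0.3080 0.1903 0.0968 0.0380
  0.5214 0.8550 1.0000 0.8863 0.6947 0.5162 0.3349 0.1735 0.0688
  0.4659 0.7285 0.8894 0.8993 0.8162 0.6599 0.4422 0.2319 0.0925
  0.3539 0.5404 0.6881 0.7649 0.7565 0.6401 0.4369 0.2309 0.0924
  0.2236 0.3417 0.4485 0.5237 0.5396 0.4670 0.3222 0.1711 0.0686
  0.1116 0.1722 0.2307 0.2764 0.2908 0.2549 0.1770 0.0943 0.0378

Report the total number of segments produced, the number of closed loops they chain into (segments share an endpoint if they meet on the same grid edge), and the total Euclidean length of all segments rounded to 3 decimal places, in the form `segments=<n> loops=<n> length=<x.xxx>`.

cell (3,0): code 0100 → (3.804,1.000)–(4.000,0.817)
cell (3,1): code 1100 → (3.529,2.000)–(3.804,1.000)
cell (3,2): code 1000 → (4.000,2.896)–(3.529,2.000)
cell (4,0): code 0110 → (4.000,0.817)–(5.000,0.598)
cell (4,2): code 1101 → (4.105,3.000)–(4.000,2.896)
cell (4,3): code 1000 → (5.000,3.863)–(4.105,3.000)
cell (5,0): code 0110 → (5.000,0.598)–(6.000,0.971)
cell (5,3): code 1101 → (5.216,4.000)–(5.000,3.863)
cell (5,4): code 1000 → (6.000,4.609)–(5.216,4.000)
cell (6,0): code 0010 → (6.000,0.971)–(6.040,1.000)
cell (6,1): code 0011 → (6.040,1.000)–(6.837,2.000)
cell (6,2): code 0111 → (6.837,2.000)–(7.000,2.428)
cell (6,4): code 1001 → (7.000,4.305)–(6.000,4.609)
cell (7,2): code 0010 → (7.000,2.428)–(7.182,3.000)
cell (7,3): code 0011 → (7.182,3.000)–(7.164,4.000)
cell (7,4): code 0001 → (7.164,4.000)–(7.000,4.305)
total: 16 segments, chained into 1 closed loop(s), length Σ = 11.825531

segments=16 loops=1 length=11.826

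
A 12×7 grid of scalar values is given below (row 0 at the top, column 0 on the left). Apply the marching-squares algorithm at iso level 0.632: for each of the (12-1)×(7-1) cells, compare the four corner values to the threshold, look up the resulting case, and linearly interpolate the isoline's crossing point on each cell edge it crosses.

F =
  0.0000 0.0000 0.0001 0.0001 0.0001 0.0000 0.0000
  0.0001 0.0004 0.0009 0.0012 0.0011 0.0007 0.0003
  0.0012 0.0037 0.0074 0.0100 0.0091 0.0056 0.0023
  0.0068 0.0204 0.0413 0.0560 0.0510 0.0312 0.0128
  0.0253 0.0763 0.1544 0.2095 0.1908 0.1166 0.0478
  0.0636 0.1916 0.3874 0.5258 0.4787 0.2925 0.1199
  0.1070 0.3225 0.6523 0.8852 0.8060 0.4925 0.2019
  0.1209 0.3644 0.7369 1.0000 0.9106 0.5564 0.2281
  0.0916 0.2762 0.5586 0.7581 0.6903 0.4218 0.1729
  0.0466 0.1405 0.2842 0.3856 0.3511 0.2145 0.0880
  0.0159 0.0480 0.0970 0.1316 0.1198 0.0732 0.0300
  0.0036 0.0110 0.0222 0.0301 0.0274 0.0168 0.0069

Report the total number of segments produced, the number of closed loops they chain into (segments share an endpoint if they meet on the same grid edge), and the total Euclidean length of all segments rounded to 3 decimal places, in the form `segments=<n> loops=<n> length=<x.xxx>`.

cell (5,1): code 0100 → (5.923,2.000)–(6.000,1.938)
cell (5,2): code 1100 → (5.295,3.000)–(5.923,2.000)
cell (5,3): code 1100 → (5.468,4.000)–(5.295,3.000)
cell (5,4): code 1000 → (6.000,4.555)–(5.468,4.000)
cell (6,1): code 0110 → (6.000,1.938)–(7.000,1.718)
cell (6,4): code 1001 → (7.000,4.787)–(6.000,4.555)
cell (7,1): code 0010 → (7.000,1.718)–(7.588,2.000)
cell (7,2): code 0111 → (7.588,2.000)–(8.000,2.368)
cell (7,4): code 1001 → (8.000,4.217)–(7.000,4.787)
cell (8,2): code 0010 → (8.000,2.368)–(8.339,3.000)
cell (8,3): code 0011 → (8.339,3.000)–(8.172,4.000)
cell (8,4): code 0001 → (8.172,4.000)–(8.000,4.217)
total: 12 segments, chained into 1 closed loop(s), length Σ = 9.475711

segments=12 loops=1 length=9.476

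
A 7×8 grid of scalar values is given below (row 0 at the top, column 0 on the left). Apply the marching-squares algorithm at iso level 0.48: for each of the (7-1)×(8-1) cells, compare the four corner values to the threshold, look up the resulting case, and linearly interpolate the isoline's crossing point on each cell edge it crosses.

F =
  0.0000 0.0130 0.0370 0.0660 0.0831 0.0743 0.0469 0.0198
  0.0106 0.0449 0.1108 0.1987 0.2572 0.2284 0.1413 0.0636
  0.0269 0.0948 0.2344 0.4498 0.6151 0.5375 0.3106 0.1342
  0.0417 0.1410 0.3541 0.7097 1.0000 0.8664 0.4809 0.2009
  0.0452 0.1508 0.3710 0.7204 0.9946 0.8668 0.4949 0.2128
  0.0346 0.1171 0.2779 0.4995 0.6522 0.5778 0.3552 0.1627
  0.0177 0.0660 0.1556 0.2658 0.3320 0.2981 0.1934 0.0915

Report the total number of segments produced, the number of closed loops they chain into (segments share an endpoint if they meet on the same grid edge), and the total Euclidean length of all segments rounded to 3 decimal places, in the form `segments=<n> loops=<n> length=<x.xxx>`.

segments=16 loops=1 length=11.935

cell (1,3): code 0100 → (1.623,4.000)–(2.000,3.183)
cell (1,4): code 1100 → (1.814,5.000)–(1.623,4.000)
cell (1,5): code 1000 → (2.000,5.253)–(1.814,5.000)
cell (2,2): code 0100 → (2.116,3.000)–(3.000,2.354)
cell (2,3): code 1110 → (2.000,3.183)–(2.116,3.000)
cell (2,5): code 1101 → (2.995,6.000)–(2.000,5.253)
cell (2,6): code 1000 → (3.000,6.003)–(2.995,6.000)
cell (3,2): code 0110 → (3.000,2.354)–(4.000,2.312)
cell (3,6): code 1001 → (4.000,6.053)–(3.000,6.003)
cell (4,2): code 0110 → (4.000,2.312)–(5.000,2.912)
cell (4,5): code 1011 → (5.000,5.439)–(4.107,6.000)
cell (4,6): code 0001 → (4.107,6.000)–(4.000,6.053)
cell (5,2): code 0010 → (5.000,2.912)–(5.083,3.000)
cell (5,3): code 0011 → (5.083,3.000)–(5.538,4.000)
cell (5,4): code 0011 → (5.538,4.000)–(5.350,5.000)
cell (5,5): code 0001 → (5.350,5.000)–(5.000,5.439)
total: 16 segments, chained into 1 closed loop(s), length Σ = 11.934650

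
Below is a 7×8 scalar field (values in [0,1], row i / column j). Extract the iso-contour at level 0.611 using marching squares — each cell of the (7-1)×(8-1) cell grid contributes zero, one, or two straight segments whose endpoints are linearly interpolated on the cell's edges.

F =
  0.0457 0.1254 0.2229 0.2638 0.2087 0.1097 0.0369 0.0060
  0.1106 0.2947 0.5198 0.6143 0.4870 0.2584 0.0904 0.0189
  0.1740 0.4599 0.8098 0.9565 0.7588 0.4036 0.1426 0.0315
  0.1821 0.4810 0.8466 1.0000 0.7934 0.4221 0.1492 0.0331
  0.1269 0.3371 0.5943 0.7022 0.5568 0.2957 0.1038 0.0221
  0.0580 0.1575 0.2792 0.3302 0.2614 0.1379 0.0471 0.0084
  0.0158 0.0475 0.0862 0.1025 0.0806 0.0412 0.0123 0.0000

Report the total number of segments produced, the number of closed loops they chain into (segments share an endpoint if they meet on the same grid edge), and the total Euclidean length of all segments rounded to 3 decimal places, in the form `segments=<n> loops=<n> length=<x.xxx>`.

segments=14 loops=1 length=9.943

cell (0,2): code 0100 → (0.991,3.000)–(1.000,2.965)
cell (0,3): code 1000 → (1.000,3.026)–(0.991,3.000)
cell (1,1): code 0100 → (1.314,2.000)–(2.000,1.432)
cell (1,2): code 1110 → (1.000,2.965)–(1.314,2.000)
cell (1,3): code 1101 → (1.456,4.000)–(1.000,3.026)
cell (1,4): code 1000 → (2.000,4.416)–(1.456,4.000)
cell (2,1): code 0110 → (2.000,1.432)–(3.000,1.356)
cell (2,4): code 1001 → (3.000,4.491)–(2.000,4.416)
cell (3,1): code 0010 → (3.000,1.356)–(3.934,2.000)
cell (3,2): code 0111 → (3.934,2.000)–(4.000,2.155)
cell (3,3): code 1011 → (4.000,3.627)–(3.771,4.000)
cell (3,4): code 0001 → (3.771,4.000)–(3.000,4.491)
cell (4,2): code 0010 → (4.000,2.155)–(4.245,3.000)
cell (4,3): code 0001 → (4.245,3.000)–(4.000,3.627)
total: 14 segments, chained into 1 closed loop(s), length Σ = 9.943285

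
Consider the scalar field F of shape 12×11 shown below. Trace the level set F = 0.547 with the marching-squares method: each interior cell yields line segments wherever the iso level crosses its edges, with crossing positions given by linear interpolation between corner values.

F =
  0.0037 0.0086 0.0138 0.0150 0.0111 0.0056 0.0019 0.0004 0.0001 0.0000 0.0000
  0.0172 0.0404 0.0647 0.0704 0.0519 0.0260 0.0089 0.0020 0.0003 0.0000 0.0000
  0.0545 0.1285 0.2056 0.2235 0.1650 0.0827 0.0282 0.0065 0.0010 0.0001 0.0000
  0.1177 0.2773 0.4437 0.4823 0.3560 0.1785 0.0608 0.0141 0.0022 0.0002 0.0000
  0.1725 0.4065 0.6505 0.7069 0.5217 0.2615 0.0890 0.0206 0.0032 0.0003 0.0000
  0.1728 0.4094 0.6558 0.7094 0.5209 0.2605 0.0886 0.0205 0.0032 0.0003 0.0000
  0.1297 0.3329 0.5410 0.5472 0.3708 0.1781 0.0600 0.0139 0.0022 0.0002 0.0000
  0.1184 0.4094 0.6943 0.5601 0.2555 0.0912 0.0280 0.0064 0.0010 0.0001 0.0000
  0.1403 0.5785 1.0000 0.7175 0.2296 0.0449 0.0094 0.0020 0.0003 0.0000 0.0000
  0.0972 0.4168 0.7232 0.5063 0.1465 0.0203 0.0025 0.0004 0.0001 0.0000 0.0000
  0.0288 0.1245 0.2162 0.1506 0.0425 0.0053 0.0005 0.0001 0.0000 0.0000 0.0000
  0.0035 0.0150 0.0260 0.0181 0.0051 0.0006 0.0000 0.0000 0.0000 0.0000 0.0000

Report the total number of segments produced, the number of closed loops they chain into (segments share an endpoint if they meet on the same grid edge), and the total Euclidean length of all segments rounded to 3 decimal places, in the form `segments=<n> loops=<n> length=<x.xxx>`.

cell (3,1): code 0100 → (3.500,2.000)–(4.000,1.576)
cell (3,2): code 1100 → (3.288,3.000)–(3.500,2.000)
cell (3,3): code 1000 → (4.000,3.863)–(3.288,3.000)
cell (4,1): code 0110 → (4.000,1.576)–(5.000,1.558)
cell (4,3): code 1001 → (5.000,3.862)–(4.000,3.863)
cell (5,1): code 0010 → (5.000,1.558)–(5.948,2.000)
cell (5,2): code 0111 → (5.948,2.000)–(6.000,2.968)
cell (5,3): code 1001 → (6.000,3.001)–(5.000,3.862)
cell (6,1): code 0100 → (6.039,2.000)–(7.000,1.483)
cell (6,2): code 1110 → (6.000,2.968)–(6.039,2.000)
cell (6,3): code 1001 → (7.000,3.043)–(6.000,3.001)
cell (7,0): code 0100 → (7.814,1.000)–(8.000,0.928)
cell (7,1): code 1110 → (7.000,1.483)–(7.814,1.000)
cell (7,3): code 1001 → (8.000,3.349)–(7.000,3.043)
cell (8,0): code 0010 → (8.000,0.928)–(8.195,1.000)
cell (8,1): code 0111 → (8.195,1.000)–(9.000,1.425)
cell (8,2): code 1011 → (9.000,2.812)–(8.807,3.000)
cell (8,3): code 0001 → (8.807,3.000)–(8.000,3.349)
cell (9,1): code 0010 → (9.000,1.425)–(9.348,2.000)
cell (9,2): code 0001 → (9.348,2.000)–(9.000,2.812)
total: 20 segments, chained into 1 closed loop(s), length Σ = 17.205898

segments=20 loops=1 length=17.206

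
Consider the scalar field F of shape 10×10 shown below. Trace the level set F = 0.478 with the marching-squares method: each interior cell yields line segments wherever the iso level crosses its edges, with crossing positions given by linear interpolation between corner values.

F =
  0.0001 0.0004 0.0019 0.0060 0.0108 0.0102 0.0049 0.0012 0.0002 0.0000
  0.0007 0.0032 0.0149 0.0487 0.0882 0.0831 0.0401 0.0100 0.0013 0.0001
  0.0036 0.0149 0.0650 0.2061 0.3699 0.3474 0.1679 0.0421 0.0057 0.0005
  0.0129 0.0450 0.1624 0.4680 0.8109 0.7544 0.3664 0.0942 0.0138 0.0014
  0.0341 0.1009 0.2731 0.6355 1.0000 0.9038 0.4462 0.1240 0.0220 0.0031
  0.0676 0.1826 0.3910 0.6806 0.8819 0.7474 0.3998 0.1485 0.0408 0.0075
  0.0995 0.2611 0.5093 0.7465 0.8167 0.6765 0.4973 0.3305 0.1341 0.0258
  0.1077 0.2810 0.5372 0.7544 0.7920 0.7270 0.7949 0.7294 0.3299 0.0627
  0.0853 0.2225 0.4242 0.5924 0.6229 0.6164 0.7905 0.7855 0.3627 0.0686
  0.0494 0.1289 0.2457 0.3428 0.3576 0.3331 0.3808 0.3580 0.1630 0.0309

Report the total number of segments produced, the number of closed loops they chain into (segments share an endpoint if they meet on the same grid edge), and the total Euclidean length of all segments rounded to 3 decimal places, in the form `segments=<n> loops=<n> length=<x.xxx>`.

segments=24 loops=1 length=20.431

cell (2,3): code 0100 → (2.245,4.000)–(3.000,3.029)
cell (2,4): code 1100 → (2.321,5.000)–(2.245,4.000)
cell (2,5): code 1000 → (3.000,5.712)–(2.321,5.000)
cell (3,2): code 0100 → (3.060,3.000)–(4.000,2.565)
cell (3,3): code 1110 → (3.000,3.029)–(3.060,3.000)
cell (3,5): code 1001 → (4.000,5.931)–(3.000,5.712)
cell (4,2): code 0110 → (4.000,2.565)–(5.000,2.300)
cell (4,5): code 1001 → (5.000,5.775)–(4.000,5.931)
cell (5,1): code 0100 → (5.735,2.000)–(6.000,1.874)
cell (5,2): code 1110 → (5.000,2.300)–(5.735,2.000)
cell (5,5): code 1101 → (5.802,6.000)–(5.000,5.775)
cell (5,6): code 1000 → (6.000,6.116)–(5.802,6.000)
cell (6,1): code 0110 → (6.000,1.874)–(7.000,1.769)
cell (6,6): code 1101 → (6.370,7.000)–(6.000,6.116)
cell (6,7): code 1000 → (7.000,7.629)–(6.370,7.000)
cell (7,1): code 0010 → (7.000,1.769)–(7.524,2.000)
cell (7,2): code 0111 → (7.524,2.000)–(8.000,2.320)
cell (7,7): code 1001 → (8.000,7.727)–(7.000,7.629)
cell (8,2): code 0010 → (8.000,2.320)–(8.458,3.000)
cell (8,3): code 0011 → (8.458,3.000)–(8.546,4.000)
cell (8,4): code 0011 → (8.546,4.000)–(8.489,5.000)
cell (8,5): code 0011 → (8.489,5.000)–(8.763,6.000)
cell (8,6): code 0011 → (8.763,6.000)–(8.719,7.000)
cell (8,7): code 0001 → (8.719,7.000)–(8.000,7.727)
total: 24 segments, chained into 1 closed loop(s), length Σ = 20.431015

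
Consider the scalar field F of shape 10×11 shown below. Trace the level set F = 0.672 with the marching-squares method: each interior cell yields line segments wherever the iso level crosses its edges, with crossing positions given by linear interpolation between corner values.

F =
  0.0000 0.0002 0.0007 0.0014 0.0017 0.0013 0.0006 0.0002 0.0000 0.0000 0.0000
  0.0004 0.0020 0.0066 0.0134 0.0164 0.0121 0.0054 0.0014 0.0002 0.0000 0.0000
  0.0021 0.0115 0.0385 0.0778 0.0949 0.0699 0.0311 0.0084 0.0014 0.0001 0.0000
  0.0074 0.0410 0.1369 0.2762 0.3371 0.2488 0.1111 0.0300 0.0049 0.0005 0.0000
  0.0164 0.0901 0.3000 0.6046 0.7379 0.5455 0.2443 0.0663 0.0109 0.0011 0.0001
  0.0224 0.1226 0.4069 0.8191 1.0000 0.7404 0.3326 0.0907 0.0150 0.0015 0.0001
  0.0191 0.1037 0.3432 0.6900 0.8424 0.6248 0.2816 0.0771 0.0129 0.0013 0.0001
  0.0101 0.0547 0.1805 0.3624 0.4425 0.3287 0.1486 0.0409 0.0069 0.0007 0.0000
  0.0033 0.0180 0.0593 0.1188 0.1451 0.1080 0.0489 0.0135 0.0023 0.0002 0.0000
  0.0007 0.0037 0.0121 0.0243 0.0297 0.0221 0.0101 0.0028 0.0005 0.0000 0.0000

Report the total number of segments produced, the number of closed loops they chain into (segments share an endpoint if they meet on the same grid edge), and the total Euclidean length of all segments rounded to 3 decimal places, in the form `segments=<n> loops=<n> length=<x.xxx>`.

segments=12 loops=1 length=7.739

cell (3,3): code 0100 → (3.836,4.000)–(4.000,3.506)
cell (3,4): code 1000 → (4.000,4.343)–(3.836,4.000)
cell (4,2): code 0100 → (4.314,3.000)–(5.000,2.643)
cell (4,3): code 1110 → (4.000,3.506)–(4.314,3.000)
cell (4,4): code 1101 → (4.649,5.000)–(4.000,4.343)
cell (4,5): code 1000 → (5.000,5.168)–(4.649,5.000)
cell (5,2): code 0110 → (5.000,2.643)–(6.000,2.948)
cell (5,4): code 1011 → (6.000,4.783)–(5.592,5.000)
cell (5,5): code 0001 → (5.592,5.000)–(5.000,5.168)
cell (6,2): code 0010 → (6.000,2.948)–(6.055,3.000)
cell (6,3): code 0011 → (6.055,3.000)–(6.426,4.000)
cell (6,4): code 0001 → (6.426,4.000)–(6.000,4.783)
total: 12 segments, chained into 1 closed loop(s), length Σ = 7.738747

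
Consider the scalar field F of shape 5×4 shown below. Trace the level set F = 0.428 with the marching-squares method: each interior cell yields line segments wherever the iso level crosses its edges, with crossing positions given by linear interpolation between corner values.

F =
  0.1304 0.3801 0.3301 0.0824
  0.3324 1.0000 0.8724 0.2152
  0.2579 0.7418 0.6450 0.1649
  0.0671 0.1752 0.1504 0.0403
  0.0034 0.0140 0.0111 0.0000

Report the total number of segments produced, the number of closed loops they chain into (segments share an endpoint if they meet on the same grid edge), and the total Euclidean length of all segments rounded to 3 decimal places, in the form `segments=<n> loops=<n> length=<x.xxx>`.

cell (0,0): code 0100 → (0.077,1.000)–(1.000,0.143)
cell (0,1): code 1100 → (0.181,2.000)–(0.077,1.000)
cell (0,2): code 1000 → (1.000,2.676)–(0.181,2.000)
cell (1,0): code 0110 → (1.000,0.143)–(2.000,0.352)
cell (1,2): code 1001 → (2.000,2.452)–(1.000,2.676)
cell (2,0): code 0010 → (2.000,0.352)–(2.554,1.000)
cell (2,1): code 0011 → (2.554,1.000)–(2.439,2.000)
cell (2,2): code 0001 → (2.439,2.000)–(2.000,2.452)
total: 8 segments, chained into 1 closed loop(s), length Σ = 7.862539

segments=8 loops=1 length=7.863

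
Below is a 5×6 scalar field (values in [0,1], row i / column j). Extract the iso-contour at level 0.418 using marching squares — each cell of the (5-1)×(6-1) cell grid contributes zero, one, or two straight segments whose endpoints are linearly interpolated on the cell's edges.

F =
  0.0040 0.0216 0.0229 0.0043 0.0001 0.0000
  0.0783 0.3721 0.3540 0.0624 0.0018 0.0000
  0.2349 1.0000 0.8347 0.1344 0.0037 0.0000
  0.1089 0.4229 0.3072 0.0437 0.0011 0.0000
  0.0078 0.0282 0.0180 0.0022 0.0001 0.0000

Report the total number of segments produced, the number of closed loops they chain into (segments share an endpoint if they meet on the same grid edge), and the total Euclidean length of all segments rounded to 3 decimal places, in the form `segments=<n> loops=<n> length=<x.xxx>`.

cell (1,0): code 0100 → (1.073,1.000)–(2.000,0.239)
cell (1,1): code 1100 → (1.133,2.000)–(1.073,1.000)
cell (1,2): code 1000 → (2.000,2.595)–(1.133,2.000)
cell (2,0): code 0110 → (2.000,0.239)–(3.000,0.984)
cell (2,1): code 1011 → (3.000,1.042)–(2.790,2.000)
cell (2,2): code 0001 → (2.790,2.000)–(2.000,2.595)
cell (3,0): code 0010 → (3.000,0.984)–(3.012,1.000)
cell (3,1): code 0001 → (3.012,1.000)–(3.000,1.042)
total: 8 segments, chained into 1 closed loop(s), length Σ = 6.532833

segments=8 loops=1 length=6.533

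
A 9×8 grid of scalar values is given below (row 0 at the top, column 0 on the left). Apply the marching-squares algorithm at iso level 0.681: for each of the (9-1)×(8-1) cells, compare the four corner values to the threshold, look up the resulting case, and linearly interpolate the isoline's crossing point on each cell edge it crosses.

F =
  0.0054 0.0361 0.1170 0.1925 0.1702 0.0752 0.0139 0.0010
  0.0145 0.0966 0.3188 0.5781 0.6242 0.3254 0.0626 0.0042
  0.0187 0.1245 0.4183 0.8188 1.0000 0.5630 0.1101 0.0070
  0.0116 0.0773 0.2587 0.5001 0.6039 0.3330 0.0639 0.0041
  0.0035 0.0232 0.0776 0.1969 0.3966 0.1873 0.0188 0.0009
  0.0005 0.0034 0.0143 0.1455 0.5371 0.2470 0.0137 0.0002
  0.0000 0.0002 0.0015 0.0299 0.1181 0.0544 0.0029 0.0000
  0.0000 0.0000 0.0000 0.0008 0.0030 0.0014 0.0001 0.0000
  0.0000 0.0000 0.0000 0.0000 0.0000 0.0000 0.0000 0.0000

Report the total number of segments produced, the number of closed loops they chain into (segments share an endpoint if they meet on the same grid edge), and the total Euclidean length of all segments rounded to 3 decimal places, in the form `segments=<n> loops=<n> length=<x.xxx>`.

segments=6 loops=1 length=5.532

cell (1,2): code 0100 → (1.428,3.000)–(2.000,2.656)
cell (1,3): code 1100 → (1.151,4.000)–(1.428,3.000)
cell (1,4): code 1000 → (2.000,4.730)–(1.151,4.000)
cell (2,2): code 0010 → (2.000,2.656)–(2.432,3.000)
cell (2,3): code 0011 → (2.432,3.000)–(2.805,4.000)
cell (2,4): code 0001 → (2.805,4.000)–(2.000,4.730)
total: 6 segments, chained into 1 closed loop(s), length Σ = 5.531796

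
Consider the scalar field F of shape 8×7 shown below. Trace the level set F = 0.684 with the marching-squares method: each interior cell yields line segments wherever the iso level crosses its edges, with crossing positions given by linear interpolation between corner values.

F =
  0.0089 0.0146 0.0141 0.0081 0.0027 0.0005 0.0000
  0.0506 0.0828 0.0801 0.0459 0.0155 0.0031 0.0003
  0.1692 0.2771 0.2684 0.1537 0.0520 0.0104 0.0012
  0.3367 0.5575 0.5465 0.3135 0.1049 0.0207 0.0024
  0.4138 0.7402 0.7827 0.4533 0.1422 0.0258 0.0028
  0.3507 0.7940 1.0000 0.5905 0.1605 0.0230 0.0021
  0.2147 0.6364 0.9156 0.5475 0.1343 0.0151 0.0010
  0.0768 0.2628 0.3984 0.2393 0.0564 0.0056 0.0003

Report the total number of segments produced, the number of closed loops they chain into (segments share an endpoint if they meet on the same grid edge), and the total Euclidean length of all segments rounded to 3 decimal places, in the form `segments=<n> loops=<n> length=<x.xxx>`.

cell (3,0): code 0100 → (3.692,1.000)–(4.000,0.828)
cell (3,1): code 1100 → (3.582,2.000)–(3.692,1.000)
cell (3,2): code 1000 → (4.000,2.300)–(3.582,2.000)
cell (4,0): code 0110 → (4.000,0.828)–(5.000,0.752)
cell (4,2): code 1001 → (5.000,2.772)–(4.000,2.300)
cell (5,0): code 0010 → (5.000,0.752)–(5.698,1.000)
cell (5,1): code 0111 → (5.698,1.000)–(6.000,1.170)
cell (5,2): code 1001 → (6.000,2.629)–(5.000,2.772)
cell (6,1): code 0010 → (6.000,1.170)–(6.448,2.000)
cell (6,2): code 0001 → (6.448,2.000)–(6.000,2.629)
total: 10 segments, chained into 1 closed loop(s), length Σ = 7.794078

segments=10 loops=1 length=7.794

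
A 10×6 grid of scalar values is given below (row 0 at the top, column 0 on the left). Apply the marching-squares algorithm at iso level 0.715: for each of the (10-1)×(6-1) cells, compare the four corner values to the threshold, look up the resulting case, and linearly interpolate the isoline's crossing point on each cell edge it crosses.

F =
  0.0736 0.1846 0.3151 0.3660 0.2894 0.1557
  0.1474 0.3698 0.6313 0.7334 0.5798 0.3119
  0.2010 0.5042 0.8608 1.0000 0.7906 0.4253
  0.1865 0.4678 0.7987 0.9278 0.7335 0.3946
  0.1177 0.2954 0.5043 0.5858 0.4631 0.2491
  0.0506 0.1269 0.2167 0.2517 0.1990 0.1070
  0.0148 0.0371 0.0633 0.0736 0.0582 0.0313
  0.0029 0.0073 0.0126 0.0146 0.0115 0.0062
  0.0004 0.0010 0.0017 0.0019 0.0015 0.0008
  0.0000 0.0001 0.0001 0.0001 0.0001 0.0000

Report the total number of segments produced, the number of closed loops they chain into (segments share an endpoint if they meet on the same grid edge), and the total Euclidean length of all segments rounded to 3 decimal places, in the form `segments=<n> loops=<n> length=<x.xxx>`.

cell (0,2): code 0100 → (0.950,3.000)–(1.000,2.820)
cell (0,3): code 1000 → (1.000,3.120)–(0.950,3.000)
cell (1,1): code 0100 → (1.365,2.000)–(2.000,1.591)
cell (1,2): code 1110 → (1.000,2.820)–(1.365,2.000)
cell (1,3): code 1101 → (1.641,4.000)–(1.000,3.120)
cell (1,4): code 1000 → (2.000,4.207)–(1.641,4.000)
cell (2,1): code 0110 → (2.000,1.591)–(3.000,1.747)
cell (2,4): code 1001 → (3.000,4.055)–(2.000,4.207)
cell (3,1): code 0010 → (3.000,1.747)–(3.284,2.000)
cell (3,2): code 0011 → (3.284,2.000)–(3.622,3.000)
cell (3,3): code 0011 → (3.622,3.000)–(3.068,4.000)
cell (3,4): code 0001 → (3.068,4.000)–(3.000,4.055)
total: 12 segments, chained into 1 closed loop(s), length Σ = 8.163128

segments=12 loops=1 length=8.163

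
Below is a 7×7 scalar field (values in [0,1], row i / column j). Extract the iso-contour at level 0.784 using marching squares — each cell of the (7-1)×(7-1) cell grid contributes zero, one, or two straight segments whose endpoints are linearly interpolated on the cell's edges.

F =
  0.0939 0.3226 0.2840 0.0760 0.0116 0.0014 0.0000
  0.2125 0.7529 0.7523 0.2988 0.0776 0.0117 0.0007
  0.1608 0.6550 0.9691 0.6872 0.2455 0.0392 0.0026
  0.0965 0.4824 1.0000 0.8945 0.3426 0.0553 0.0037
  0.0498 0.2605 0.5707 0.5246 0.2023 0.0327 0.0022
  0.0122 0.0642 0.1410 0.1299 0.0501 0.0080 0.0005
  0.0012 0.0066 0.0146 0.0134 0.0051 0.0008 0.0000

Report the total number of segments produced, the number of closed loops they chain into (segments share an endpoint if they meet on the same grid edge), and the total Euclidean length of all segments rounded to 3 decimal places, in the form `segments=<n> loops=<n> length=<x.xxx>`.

segments=8 loops=1 length=6.312

cell (1,1): code 0100 → (1.146,2.000)–(2.000,1.411)
cell (1,2): code 1000 → (2.000,2.657)–(1.146,2.000)
cell (2,1): code 0110 → (2.000,1.411)–(3.000,1.583)
cell (2,2): code 1101 → (2.467,3.000)–(2.000,2.657)
cell (2,3): code 1000 → (3.000,3.200)–(2.467,3.000)
cell (3,1): code 0010 → (3.000,1.583)–(3.503,2.000)
cell (3,2): code 0011 → (3.503,2.000)–(3.299,3.000)
cell (3,3): code 0001 → (3.299,3.000)–(3.000,3.200)
total: 8 segments, chained into 1 closed loop(s), length Σ = 6.312177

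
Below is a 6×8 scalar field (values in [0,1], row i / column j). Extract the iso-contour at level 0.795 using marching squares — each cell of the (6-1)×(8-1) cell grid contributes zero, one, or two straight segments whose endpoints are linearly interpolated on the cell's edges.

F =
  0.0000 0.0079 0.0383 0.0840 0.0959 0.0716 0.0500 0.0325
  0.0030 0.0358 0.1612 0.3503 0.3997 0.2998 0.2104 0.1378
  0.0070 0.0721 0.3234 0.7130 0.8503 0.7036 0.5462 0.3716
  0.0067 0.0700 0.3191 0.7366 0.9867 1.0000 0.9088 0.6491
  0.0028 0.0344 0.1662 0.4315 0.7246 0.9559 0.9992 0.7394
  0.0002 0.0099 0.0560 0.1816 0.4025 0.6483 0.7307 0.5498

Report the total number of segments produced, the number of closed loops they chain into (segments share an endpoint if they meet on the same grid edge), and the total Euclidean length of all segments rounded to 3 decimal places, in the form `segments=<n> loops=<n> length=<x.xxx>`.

cell (1,3): code 0100 → (1.877,4.000)–(2.000,3.597)
cell (1,4): code 1000 → (2.000,4.377)–(1.877,4.000)
cell (2,3): code 0110 → (2.000,3.597)–(3.000,3.234)
cell (2,4): code 1101 → (2.308,5.000)–(2.000,4.377)
cell (2,5): code 1100 → (2.686,6.000)–(2.308,5.000)
cell (2,6): code 1000 → (3.000,6.438)–(2.686,6.000)
cell (3,3): code 0010 → (3.000,3.234)–(3.731,4.000)
cell (3,4): code 0111 → (3.731,4.000)–(4.000,4.304)
cell (3,6): code 1001 → (4.000,6.786)–(3.000,6.438)
cell (4,4): code 0010 → (4.000,4.304)–(4.523,5.000)
cell (4,5): code 0011 → (4.523,5.000)–(4.761,6.000)
cell (4,6): code 0001 → (4.761,6.000)–(4.000,6.786)
total: 12 segments, chained into 1 closed loop(s), length Σ = 9.700739

segments=12 loops=1 length=9.701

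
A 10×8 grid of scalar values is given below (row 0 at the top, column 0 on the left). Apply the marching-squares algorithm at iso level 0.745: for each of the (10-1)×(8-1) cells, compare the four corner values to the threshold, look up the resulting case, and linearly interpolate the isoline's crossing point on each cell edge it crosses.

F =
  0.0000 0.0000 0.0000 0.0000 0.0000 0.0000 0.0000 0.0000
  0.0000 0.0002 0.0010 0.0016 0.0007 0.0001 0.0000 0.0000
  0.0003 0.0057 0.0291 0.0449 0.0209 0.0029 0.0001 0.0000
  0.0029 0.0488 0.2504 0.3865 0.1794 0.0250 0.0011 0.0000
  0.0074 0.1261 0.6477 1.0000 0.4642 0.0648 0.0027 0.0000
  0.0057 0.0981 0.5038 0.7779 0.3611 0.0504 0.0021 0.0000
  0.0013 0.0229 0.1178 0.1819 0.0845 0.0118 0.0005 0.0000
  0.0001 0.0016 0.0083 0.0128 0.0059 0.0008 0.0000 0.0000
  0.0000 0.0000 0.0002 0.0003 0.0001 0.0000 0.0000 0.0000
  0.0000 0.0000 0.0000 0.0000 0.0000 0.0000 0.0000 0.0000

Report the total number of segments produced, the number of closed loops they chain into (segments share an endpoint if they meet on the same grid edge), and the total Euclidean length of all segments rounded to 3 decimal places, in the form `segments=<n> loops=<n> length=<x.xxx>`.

cell (3,2): code 0100 → (3.584,3.000)–(4.000,2.276)
cell (3,3): code 1000 → (4.000,3.476)–(3.584,3.000)
cell (4,2): code 0110 → (4.000,2.276)–(5.000,2.880)
cell (4,3): code 1001 → (5.000,3.079)–(4.000,3.476)
cell (5,2): code 0010 → (5.000,2.880)–(5.055,3.000)
cell (5,3): code 0001 → (5.055,3.000)–(5.000,3.079)
total: 6 segments, chained into 1 closed loop(s), length Σ = 3.939041

segments=6 loops=1 length=3.939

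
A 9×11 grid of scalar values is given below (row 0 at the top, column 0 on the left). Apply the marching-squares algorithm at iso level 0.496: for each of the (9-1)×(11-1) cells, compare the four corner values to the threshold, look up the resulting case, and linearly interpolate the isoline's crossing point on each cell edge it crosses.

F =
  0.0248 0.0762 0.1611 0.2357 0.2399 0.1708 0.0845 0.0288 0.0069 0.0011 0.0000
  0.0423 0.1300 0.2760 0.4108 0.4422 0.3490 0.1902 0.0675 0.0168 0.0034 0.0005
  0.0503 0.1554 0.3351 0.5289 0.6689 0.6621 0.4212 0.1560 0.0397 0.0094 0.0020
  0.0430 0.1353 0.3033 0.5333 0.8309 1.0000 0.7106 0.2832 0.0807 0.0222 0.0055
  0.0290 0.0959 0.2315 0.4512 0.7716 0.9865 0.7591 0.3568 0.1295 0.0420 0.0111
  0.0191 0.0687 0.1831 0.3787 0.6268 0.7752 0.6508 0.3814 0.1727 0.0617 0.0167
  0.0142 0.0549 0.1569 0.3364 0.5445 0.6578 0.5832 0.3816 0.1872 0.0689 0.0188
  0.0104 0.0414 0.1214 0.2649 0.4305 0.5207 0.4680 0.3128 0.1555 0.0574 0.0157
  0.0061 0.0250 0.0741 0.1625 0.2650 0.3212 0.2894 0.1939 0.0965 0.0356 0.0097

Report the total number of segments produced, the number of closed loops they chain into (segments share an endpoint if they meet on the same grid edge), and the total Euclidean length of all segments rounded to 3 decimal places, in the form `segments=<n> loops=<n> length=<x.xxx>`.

segments=20 loops=1 length=15.453

cell (1,2): code 0100 → (1.721,3.000)–(2.000,2.830)
cell (1,3): code 1100 → (1.237,4.000)–(1.721,3.000)
cell (1,4): code 1100 → (1.469,5.000)–(1.237,4.000)
cell (1,5): code 1000 → (2.000,5.689)–(1.469,5.000)
cell (2,2): code 0110 → (2.000,2.830)–(3.000,2.838)
cell (2,5): code 1101 → (2.258,6.000)–(2.000,5.689)
cell (2,6): code 1000 → (3.000,6.502)–(2.258,6.000)
cell (3,2): code 0010 → (3.000,2.838)–(3.454,3.000)
cell (3,3): code 0111 → (3.454,3.000)–(4.000,3.140)
cell (3,6): code 1001 → (4.000,6.654)–(3.000,6.502)
cell (4,3): code 0110 → (4.000,3.140)–(5.000,3.473)
cell (4,6): code 1001 → (5.000,6.575)–(4.000,6.654)
cell (5,3): code 0110 → (5.000,3.473)–(6.000,3.767)
cell (5,6): code 1001 → (6.000,6.433)–(5.000,6.575)
cell (6,3): code 0010 → (6.000,3.767)–(6.425,4.000)
cell (6,4): code 0111 → (6.425,4.000)–(7.000,4.726)
cell (6,5): code 1011 → (7.000,5.469)–(6.757,6.000)
cell (6,6): code 0001 → (6.757,6.000)–(6.000,6.433)
cell (7,4): code 0010 → (7.000,4.726)–(7.124,5.000)
cell (7,5): code 0001 → (7.124,5.000)–(7.000,5.469)
total: 20 segments, chained into 1 closed loop(s), length Σ = 15.452517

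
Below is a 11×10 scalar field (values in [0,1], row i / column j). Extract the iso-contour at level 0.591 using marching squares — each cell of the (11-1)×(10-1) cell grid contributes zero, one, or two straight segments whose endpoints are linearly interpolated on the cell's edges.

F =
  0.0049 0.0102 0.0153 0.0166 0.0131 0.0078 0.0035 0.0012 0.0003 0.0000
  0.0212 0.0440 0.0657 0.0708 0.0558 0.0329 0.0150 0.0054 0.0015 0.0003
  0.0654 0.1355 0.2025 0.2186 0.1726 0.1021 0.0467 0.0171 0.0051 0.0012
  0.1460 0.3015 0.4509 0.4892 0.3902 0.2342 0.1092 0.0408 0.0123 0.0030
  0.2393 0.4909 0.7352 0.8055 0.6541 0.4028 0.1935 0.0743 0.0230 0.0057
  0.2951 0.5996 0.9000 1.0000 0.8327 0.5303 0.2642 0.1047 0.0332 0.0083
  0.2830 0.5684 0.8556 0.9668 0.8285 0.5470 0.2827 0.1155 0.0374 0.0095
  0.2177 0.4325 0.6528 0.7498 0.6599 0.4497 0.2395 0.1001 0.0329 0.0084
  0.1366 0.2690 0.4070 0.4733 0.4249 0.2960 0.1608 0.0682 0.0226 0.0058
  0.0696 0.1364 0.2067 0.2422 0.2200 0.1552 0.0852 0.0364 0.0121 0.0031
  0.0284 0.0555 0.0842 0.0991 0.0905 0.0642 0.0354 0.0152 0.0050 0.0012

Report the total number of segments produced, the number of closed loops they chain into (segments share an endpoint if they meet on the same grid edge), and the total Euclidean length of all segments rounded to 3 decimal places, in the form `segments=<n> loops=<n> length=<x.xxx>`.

cell (3,1): code 0100 → (3.493,2.000)–(4.000,1.410)
cell (3,2): code 1100 → (3.322,3.000)–(3.493,2.000)
cell (3,3): code 1100 → (3.761,4.000)–(3.322,3.000)
cell (3,4): code 1000 → (4.000,4.251)–(3.761,4.000)
cell (4,0): code 0100 → (4.921,1.000)–(5.000,0.972)
cell (4,1): code 1110 → (4.000,1.410)–(4.921,1.000)
cell (4,4): code 1001 → (5.000,4.799)–(4.000,4.251)
cell (5,0): code 0010 → (5.000,0.972)–(5.276,1.000)
cell (5,1): code 0111 → (5.276,1.000)–(6.000,1.079)
cell (5,4): code 1001 → (6.000,4.844)–(5.000,4.799)
cell (6,1): code 0110 → (6.000,1.079)–(7.000,1.719)
cell (6,4): code 1001 → (7.000,4.328)–(6.000,4.844)
cell (7,1): code 0010 → (7.000,1.719)–(7.251,2.000)
cell (7,2): code 0011 → (7.251,2.000)–(7.574,3.000)
cell (7,3): code 0011 → (7.574,3.000)–(7.293,4.000)
cell (7,4): code 0001 → (7.293,4.000)–(7.000,4.328)
total: 16 segments, chained into 1 closed loop(s), length Σ = 12.689651

segments=16 loops=1 length=12.690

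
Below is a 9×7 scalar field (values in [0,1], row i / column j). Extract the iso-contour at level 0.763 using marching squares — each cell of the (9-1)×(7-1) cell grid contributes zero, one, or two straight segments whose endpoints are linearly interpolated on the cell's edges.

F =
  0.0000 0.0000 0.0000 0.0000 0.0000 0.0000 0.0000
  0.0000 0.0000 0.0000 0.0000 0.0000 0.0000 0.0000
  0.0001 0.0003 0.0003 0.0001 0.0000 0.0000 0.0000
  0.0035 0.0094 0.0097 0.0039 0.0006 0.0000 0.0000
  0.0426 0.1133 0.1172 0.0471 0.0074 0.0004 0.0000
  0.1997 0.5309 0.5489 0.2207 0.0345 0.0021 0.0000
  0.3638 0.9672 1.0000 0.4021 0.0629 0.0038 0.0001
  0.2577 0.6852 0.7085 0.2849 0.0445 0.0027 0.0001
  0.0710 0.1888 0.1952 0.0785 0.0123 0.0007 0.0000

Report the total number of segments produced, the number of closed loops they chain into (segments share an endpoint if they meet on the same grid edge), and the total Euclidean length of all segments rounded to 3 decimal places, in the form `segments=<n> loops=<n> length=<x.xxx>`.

segments=6 loops=1 length=4.945

cell (5,0): code 0100 → (5.532,1.000)–(6.000,0.662)
cell (5,1): code 1100 → (5.475,2.000)–(5.532,1.000)
cell (5,2): code 1000 → (6.000,2.396)–(5.475,2.000)
cell (6,0): code 0010 → (6.000,0.662)–(6.724,1.000)
cell (6,1): code 0011 → (6.724,1.000)–(6.813,2.000)
cell (6,2): code 0001 → (6.813,2.000)–(6.000,2.396)
total: 6 segments, chained into 1 closed loop(s), length Σ = 4.945096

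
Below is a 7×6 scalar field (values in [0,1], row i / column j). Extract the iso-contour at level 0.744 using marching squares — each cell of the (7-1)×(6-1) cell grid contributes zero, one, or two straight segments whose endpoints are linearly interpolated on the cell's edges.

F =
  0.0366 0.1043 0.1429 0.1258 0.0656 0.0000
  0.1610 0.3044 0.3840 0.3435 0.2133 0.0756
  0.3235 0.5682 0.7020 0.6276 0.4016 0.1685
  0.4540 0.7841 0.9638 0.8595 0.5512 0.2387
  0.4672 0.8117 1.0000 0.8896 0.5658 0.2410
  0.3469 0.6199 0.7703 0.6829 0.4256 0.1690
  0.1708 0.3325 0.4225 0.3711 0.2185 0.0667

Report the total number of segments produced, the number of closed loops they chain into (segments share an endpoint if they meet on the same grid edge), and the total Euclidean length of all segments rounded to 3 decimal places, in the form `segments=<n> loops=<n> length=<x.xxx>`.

cell (2,0): code 0100 → (2.814,1.000)–(3.000,0.879)
cell (2,1): code 1100 → (2.160,2.000)–(2.814,1.000)
cell (2,2): code 1100 → (2.502,3.000)–(2.160,2.000)
cell (2,3): code 1000 → (3.000,3.375)–(2.502,3.000)
cell (3,0): code 0110 → (3.000,0.879)–(4.000,0.803)
cell (3,3): code 1001 → (4.000,3.450)–(3.000,3.375)
cell (4,0): code 0010 → (4.000,0.803)–(4.353,1.000)
cell (4,1): code 0111 → (4.353,1.000)–(5.000,1.825)
cell (4,2): code 1011 → (5.000,2.301)–(4.704,3.000)
cell (4,3): code 0001 → (4.704,3.000)–(4.000,3.450)
cell (5,1): code 0010 → (5.000,1.825)–(5.076,2.000)
cell (5,2): code 0001 → (5.076,2.000)–(5.000,2.301)
total: 12 segments, chained into 1 closed loop(s), length Σ = 8.650317

segments=12 loops=1 length=8.650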